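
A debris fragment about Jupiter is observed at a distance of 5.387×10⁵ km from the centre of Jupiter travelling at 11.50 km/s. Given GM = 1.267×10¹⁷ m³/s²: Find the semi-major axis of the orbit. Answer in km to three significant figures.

a ≈ 3.75×10⁵ km

r = 5.387×10⁸ m.
Specific orbital energy ε = v²/2 − μ/r = (11500)²/2 − 1.267×10¹⁷/5.387×10⁸ = -1.691×10⁸ J/kg.
Since ε = −μ/(2a), a = −μ/(2ε) = 3.747×10⁸ m = 3.7470×10⁵ km.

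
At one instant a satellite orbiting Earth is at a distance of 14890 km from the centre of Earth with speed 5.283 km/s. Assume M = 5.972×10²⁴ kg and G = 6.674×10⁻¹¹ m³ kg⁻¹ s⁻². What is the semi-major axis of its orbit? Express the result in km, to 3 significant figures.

a ≈ 15600 km

μ = GM = 6.674×10⁻¹¹ × 5.972×10²⁴ = 3.986×10¹⁴ m³/s².
r = 1.489×10⁷ m.
Specific orbital energy ε = v²/2 − μ/r = (5283)²/2 − 3.986×10¹⁴/1.489×10⁷ = -1.281×10⁷ J/kg.
Since ε = −μ/(2a), a = −μ/(2ε) = 1.555×10⁷ m = 15554 km.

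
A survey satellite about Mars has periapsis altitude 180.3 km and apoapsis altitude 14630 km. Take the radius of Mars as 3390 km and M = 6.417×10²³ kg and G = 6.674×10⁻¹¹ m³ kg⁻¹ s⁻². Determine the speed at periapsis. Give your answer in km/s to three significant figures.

v ≈ 4.47 km/s

μ = GM = 6.674×10⁻¹¹ × 6.417×10²³ = 4.283×10¹³ m³/s².
r_p = 3390 + 180.3 = 3570.3 km = 3.5703×10⁶ m.
r_a = 3390 + 14630 = 18020 km = 1.8020×10⁷ m.
Semi-major axis a = (r_p + r_a)/2 = 10795 km = 1.080×10⁷ m.
Vis-viva: v² = μ(2/r − 1/a) = 4.283×10¹³ × (5.602×10⁻⁷ − 9.263×10⁻⁸) = 2.002×10⁷ m²/s².
v = 4475 m/s = 4.475 km/s.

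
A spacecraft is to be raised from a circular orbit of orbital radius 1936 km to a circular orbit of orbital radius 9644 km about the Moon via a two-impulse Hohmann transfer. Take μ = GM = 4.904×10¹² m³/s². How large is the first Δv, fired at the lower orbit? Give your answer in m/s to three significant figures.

r₁ = 1936 km = 1.936×10⁶ m.
r₂ = 9644 km = 9.644×10⁶ m.
Transfer ellipse a_t = (r₁ + r₂)/2 = 5.790×10⁶ m.
At r₁: circular v_c1 = √(μ/r₁) = 1592 m/s; transfer-perilune v_p = √[μ(2/r₁ − 1/a_t)] = 2054 m/s.
Δv₁ = v_p − v_c1 = 462.5 m/s.

Δv ≈ 462 m/s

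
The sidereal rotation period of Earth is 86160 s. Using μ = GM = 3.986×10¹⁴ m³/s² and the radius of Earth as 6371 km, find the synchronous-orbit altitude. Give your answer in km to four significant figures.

h_sync ≈ 35790 km

A synchronous orbit has period T, so by Kepler's third law a = (μT²/4π²)^(1/3).
μT²/4π² = 3.986×10¹⁴ × (8.616×10⁴)² / 39.48 = 7.495×10²² m³.
a = 4.216×10⁷ m = 42163 km.
Altitude h = a − R = 42163 − 6371 = 35792 km.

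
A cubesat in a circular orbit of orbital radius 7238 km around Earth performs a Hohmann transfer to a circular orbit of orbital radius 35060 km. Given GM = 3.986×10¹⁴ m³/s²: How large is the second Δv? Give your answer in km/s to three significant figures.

Δv ≈ 1.40 km/s

r₁ = 7238 km = 7.238×10⁶ m.
r₂ = 35060 km = 3.506×10⁷ m.
Transfer ellipse a_t = (r₁ + r₂)/2 = 2.115×10⁷ m.
At r₁: circular v_c1 = √(μ/r₁) = 7421 m/s; transfer-perigee v_p = √[μ(2/r₁ − 1/a_t)] = 9555 m/s.
At r₂: circular v_c2 = √(μ/r₂) = 3372 m/s; transfer-apogee v_a = √[μ(2/r₂ − 1/a_t)] = 1973 m/s.
Δv₂ = v_c2 − v_a = 1399 m/s.
= 1.399 km/s.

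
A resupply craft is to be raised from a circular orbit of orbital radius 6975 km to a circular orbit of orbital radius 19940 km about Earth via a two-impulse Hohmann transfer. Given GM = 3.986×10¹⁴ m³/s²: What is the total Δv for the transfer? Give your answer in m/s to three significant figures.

r₁ = 6975 km = 6.975×10⁶ m.
r₂ = 19940 km = 1.994×10⁷ m.
Transfer ellipse a_t = (r₁ + r₂)/2 = 1.346×10⁷ m.
At r₁: circular v_c1 = √(μ/r₁) = 7560 m/s; transfer-perigee v_p = √[μ(2/r₁ − 1/a_t)] = 9202 m/s.
Δv₁ = v_p − v_c1 = 1642 m/s.
At r₂: circular v_c2 = √(μ/r₂) = 4471 m/s; transfer-apogee v_a = √[μ(2/r₂ − 1/a_t)] = 3219 m/s.
Δv₂ = v_c2 − v_a = 1252 m/s.
Total Δv = Δv₁ + Δv₂ = 2895 m/s.

Δv_total ≈ 2890 m/s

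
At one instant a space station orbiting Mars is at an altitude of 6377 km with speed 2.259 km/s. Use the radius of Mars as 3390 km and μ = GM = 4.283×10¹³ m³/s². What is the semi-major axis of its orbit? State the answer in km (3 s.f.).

a ≈ 11700 km

r = 3390 + 6377 = 9767.0 km = 9.767×10⁶ m.
Vis-viva rearranged: 1/a = 2/r − v²/μ = 2.048×10⁻⁷ − 1.191×10⁻⁷ = 8.562×10⁻⁸ m⁻¹.
a = 1.168×10⁷ m = 11679 km.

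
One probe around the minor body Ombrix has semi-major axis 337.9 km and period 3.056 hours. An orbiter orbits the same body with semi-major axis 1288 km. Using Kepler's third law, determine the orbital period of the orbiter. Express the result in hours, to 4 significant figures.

Kepler's third law: T² ∝ a³, so T₂ = T₁ (a₂/a₁)^(3/2).
a₂/a₁ = 3.812, (a₂/a₁)^(3/2) = 7.442.
T₂ = 3.056 × 7.442 = 22.74 hours.

T₂ ≈ 22.74 hours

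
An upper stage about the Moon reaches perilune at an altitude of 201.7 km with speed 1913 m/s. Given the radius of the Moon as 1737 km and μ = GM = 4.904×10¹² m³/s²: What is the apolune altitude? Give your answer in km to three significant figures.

r_p = 1737 + 201.7 = 1938.7 km = 1.939×10⁶ m.
Specific energy ε = v²/2 − μ/r = -6.997×10⁵ J/kg, so a = −μ/(2ε) = 3.504×10⁶ m.
The apsides satisfy r_p + r_a = 2a, so the apolune radius is 2a − r_p = 5.070×10⁶ m = 5069.6 km.
Apolune altitude = 5069.6 − 1737 = 3332.6 km.

apolune altitude ≈ 3330 km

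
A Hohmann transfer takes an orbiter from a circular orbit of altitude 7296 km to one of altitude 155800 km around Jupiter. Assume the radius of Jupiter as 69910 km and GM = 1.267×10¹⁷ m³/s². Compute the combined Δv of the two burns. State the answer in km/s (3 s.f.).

r₁ = 69910 + 7296 = 77206 km = 7.7206×10⁷ m.
r₂ = 69910 + 155800 = 225710 km = 2.2571×10⁸ m.
Transfer ellipse a_t = (r₁ + r₂)/2 = 1.515×10⁸ m.
At r₁: circular v_c1 = √(μ/r₁) = 40510 m/s; transfer-perijove v_p = √[μ(2/r₁ − 1/a_t)] = 49450 m/s.
Δv₁ = v_p − v_c1 = 8943 m/s.
At r₂: circular v_c2 = √(μ/r₂) = 23690 m/s; transfer-apojove v_a = √[μ(2/r₂ − 1/a_t)] = 16920 m/s.
Δv₂ = v_c2 − v_a = 6777 m/s.
Total Δv = Δv₁ + Δv₂ = 15720 m/s = 15.72 km/s.

Δv_total ≈ 15.7 km/s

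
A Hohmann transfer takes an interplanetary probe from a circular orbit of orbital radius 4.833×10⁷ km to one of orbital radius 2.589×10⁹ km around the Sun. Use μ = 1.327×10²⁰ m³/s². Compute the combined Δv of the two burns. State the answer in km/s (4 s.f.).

r₁ = 4.833×10⁷ km = 4.833×10¹⁰ m.
r₂ = 2.589×10⁹ km = 2.589×10¹² m.
Transfer ellipse a_t = (r₁ + r₂)/2 = 1.319×10¹² m.
At r₁: circular v_c1 = √(μ/r₁) = 52400 m/s; transfer-perihelion v_p = √[μ(2/r₁ − 1/a_t)] = 73420 m/s.
Δv₁ = v_p − v_c1 = 21020 m/s.
At r₂: circular v_c2 = √(μ/r₂) = 7159 m/s; transfer-aphelion v_a = √[μ(2/r₂ − 1/a_t)] = 1371 m/s.
Δv₂ = v_c2 − v_a = 5789 m/s.
Total Δv = Δv₁ + Δv₂ = 26810 m/s = 26.81 km/s.

Δv_total ≈ 26.81 km/s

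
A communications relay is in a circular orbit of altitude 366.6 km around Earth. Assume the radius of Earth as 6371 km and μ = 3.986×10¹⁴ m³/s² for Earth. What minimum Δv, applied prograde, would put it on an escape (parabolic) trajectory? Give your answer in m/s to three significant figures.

Δv ≈ 3190 m/s

r = 6371 + 366.6 = 6737.6 km = 6.7376×10⁶ m.
Circular speed v_c = √(μ/r) = 7692 m/s.
Escape speed v_esc = √(2μ/r) = √2 × v_c = 10880 m/s.
Δv = v_esc − v_c = 3186 m/s.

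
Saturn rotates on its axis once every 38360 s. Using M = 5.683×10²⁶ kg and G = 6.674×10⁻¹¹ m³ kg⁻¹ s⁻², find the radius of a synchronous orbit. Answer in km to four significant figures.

r_sync ≈ 1.122×10⁵ km

μ = GM = 6.674×10⁻¹¹ × 5.683×10²⁶ = 3.793×10¹⁶ m³/s².
A synchronous orbit has period T, so by Kepler's third law a = (μT²/4π²)^(1/3).
μT²/4π² = 3.793×10¹⁶ × (3.836×10⁴)² / 39.48 = 1.414×10²⁴ m³.
a = 1.122×10⁸ m = 1.1223×10⁵ km.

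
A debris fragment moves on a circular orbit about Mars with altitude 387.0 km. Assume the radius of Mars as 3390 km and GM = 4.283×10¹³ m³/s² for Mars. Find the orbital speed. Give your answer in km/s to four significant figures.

v ≈ 3.367 km/s

r = 3390 + 387.0 = 3777.0 km = 3.7770×10⁶ m.
For a circular orbit v = √(μ/r) = √(4.283×10¹³ / 3.777×10⁶) = √(1.134×10⁷) = 3367 m/s.
That is 3.367 km/s.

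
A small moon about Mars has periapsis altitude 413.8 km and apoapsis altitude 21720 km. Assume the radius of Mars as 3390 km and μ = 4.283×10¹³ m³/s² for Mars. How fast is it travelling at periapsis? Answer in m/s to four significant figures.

r_p = 3390 + 413.8 = 3803.8 km = 3.8038×10⁶ m.
r_a = 3390 + 21720 = 25110 km = 2.5110×10⁷ m.
Semi-major axis a = (r_p + r_a)/2 = 14457 km = 1.446×10⁷ m.
Vis-viva: v² = μ(2/r − 1/a) = 4.283×10¹³ × (5.258×10⁻⁷ − 6.917×10⁻⁸) = 1.956×10⁷ m²/s².
v = 4422 m/s.

v ≈ 4422 m/s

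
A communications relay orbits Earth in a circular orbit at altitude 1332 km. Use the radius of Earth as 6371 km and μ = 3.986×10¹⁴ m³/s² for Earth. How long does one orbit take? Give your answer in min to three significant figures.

T ≈ 112 min

r = 6371 + 1332 = 7703.0 km = 7.7030×10⁶ m.
Kepler's third law: T = 2π√(r³/μ) = 2π√((7.703×10⁶)³ / 3.986×10¹⁴).
r³/μ = 1.147×10⁶ s², so T = 2π × 1.071×10³ = 6.728×10³ s.
Converting: 6.728×10³ s ÷ 60.00 = 112.1 min.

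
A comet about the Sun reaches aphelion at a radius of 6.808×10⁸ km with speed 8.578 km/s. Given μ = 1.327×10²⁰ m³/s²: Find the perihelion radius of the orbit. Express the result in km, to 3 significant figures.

perihelion radius ≈ 1.58×10⁸ km

r_a = 6.808×10¹¹ m.
Specific energy ε = v²/2 − μ/r = -1.581×10⁸ J/kg, so a = −μ/(2ε) = 4.196×10¹¹ m.
The apsides satisfy r_p + r_a = 2a, so the perihelion radius is 2a − r_a = 1.584×10¹¹ m = 1.5840×10⁸ km.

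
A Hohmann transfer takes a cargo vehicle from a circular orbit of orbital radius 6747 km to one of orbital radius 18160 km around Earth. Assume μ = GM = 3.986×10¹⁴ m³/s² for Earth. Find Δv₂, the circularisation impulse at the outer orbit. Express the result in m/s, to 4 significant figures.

Δv ≈ 1237 m/s

r₁ = 6747 km = 6.747×10⁶ m.
r₂ = 18160 km = 1.816×10⁷ m.
Transfer ellipse a_t = (r₁ + r₂)/2 = 1.245×10⁷ m.
At r₁: circular v_c1 = √(μ/r₁) = 7686 m/s; transfer-perigee v_p = √[μ(2/r₁ − 1/a_t)] = 9282 m/s.
At r₂: circular v_c2 = √(μ/r₂) = 4685 m/s; transfer-apogee v_a = √[μ(2/r₂ − 1/a_t)] = 3448 m/s.
Δv₂ = v_c2 − v_a = 1237 m/s.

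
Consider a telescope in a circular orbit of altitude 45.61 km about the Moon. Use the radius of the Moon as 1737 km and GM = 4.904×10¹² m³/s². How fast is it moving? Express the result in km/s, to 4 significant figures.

r = 1737 + 45.61 = 1782.6 km = 1.7826×10⁶ m.
For a circular orbit v = √(μ/r) = √(4.904×10¹² / 1.783×10⁶) = √(2.751×10⁶) = 1659 m/s.
That is 1.659 km/s.

v ≈ 1.659 km/s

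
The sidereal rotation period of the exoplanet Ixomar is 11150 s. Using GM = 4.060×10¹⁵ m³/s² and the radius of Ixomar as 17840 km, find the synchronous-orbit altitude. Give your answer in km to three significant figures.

A synchronous orbit has period T, so by Kepler's third law a = (μT²/4π²)^(1/3).
μT²/4π² = 4.060×10¹⁵ × (1.115×10⁴)² / 39.48 = 1.279×10²² m³.
a = 2.338×10⁷ m = 23383 km.
Altitude h = a − R = 23383 − 17840 = 5543.3 km.

h_sync ≈ 5540 km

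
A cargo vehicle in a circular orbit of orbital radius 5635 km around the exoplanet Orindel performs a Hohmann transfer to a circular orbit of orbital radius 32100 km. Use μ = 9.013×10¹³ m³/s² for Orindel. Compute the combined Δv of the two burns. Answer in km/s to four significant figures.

Δv_total ≈ 1.977 km/s

r₁ = 5635 km = 5.635×10⁶ m.
r₂ = 32100 km = 3.210×10⁷ m.
Transfer ellipse a_t = (r₁ + r₂)/2 = 1.887×10⁷ m.
At r₁: circular v_c1 = √(μ/r₁) = 3999 m/s; transfer-periapsis v_p = √[μ(2/r₁ − 1/a_t)] = 5217 m/s.
Δv₁ = v_p − v_c1 = 1217 m/s.
At r₂: circular v_c2 = √(μ/r₂) = 1676 m/s; transfer-apoapsis v_a = √[μ(2/r₂ − 1/a_t)] = 915.7 m/s.
Δv₂ = v_c2 − v_a = 759.9 m/s.
Total Δv = Δv₁ + Δv₂ = 1977 m/s = 1.977 km/s.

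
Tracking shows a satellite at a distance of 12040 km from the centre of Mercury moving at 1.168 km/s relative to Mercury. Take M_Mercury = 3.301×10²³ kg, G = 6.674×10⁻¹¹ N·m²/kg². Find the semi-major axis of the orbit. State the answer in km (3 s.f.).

μ = GM = 6.674×10⁻¹¹ × 3.301×10²³ = 2.203×10¹³ m³/s².
r = 1.204×10⁷ m.
Specific orbital energy ε = v²/2 − μ/r = (1168)²/2 − 2.203×10¹³/1.204×10⁷ = -1.148×10⁶ J/kg.
Since ε = −μ/(2a), a = −μ/(2ε) = 9.598×10⁶ m = 9597.9 km.

a ≈ 9600 km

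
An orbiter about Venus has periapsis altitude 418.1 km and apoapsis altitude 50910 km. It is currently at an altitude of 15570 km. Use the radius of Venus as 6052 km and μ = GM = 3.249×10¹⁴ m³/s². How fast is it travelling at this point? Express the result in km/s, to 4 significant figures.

r_p = 6052 + 418.1 = 6470.1 km = 6.4701×10⁶ m.
r_a = 6052 + 50910 = 56962 km = 5.6962×10⁷ m.
r = 6052 + 15570 = 21622 km = 2.162×10⁷ m.
Semi-major axis a = (r_p + r_a)/2 = 31716 km = 3.172×10⁷ m.
Vis-viva: v² = μ(2/r − 1/a) = 3.249×10¹⁴ × (9.250×10⁻⁸ − 3.153×10⁻⁸) = 1.981×10⁷ m²/s².
v = 4451 m/s = 4.451 km/s.

v ≈ 4.451 km/s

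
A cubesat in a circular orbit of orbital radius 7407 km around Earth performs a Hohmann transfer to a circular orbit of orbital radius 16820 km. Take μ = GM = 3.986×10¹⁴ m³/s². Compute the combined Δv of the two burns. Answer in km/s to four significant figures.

r₁ = 7407 km = 7.407×10⁶ m.
r₂ = 16820 km = 1.682×10⁷ m.
Transfer ellipse a_t = (r₁ + r₂)/2 = 1.211×10⁷ m.
At r₁: circular v_c1 = √(μ/r₁) = 7336 m/s; transfer-perigee v_p = √[μ(2/r₁ − 1/a_t)] = 8644 m/s.
Δv₁ = v_p − v_c1 = 1308 m/s.
At r₂: circular v_c2 = √(μ/r₂) = 4868 m/s; transfer-apogee v_a = √[μ(2/r₂ − 1/a_t)] = 3807 m/s.
Δv₂ = v_c2 − v_a = 1061 m/s.
Total Δv = Δv₁ + Δv₂ = 2370 m/s = 2.370 km/s.

Δv_total ≈ 2.370 km/s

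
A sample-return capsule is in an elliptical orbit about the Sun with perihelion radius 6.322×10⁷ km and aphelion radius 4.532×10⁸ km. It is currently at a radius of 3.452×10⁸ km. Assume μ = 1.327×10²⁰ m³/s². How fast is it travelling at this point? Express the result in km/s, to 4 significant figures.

Semi-major axis a = (r_p + r_a)/2 = 2.5821×10⁸ km = 2.582×10¹¹ m.
Vis-viva: v² = μ(2/r − 1/a) = 1.327×10²⁰ × (5.794×10⁻¹² − 3.873×10⁻¹²) = 2.549×10⁸ m²/s².
v = 15970 m/s = 15.97 km/s.

v ≈ 15.97 km/s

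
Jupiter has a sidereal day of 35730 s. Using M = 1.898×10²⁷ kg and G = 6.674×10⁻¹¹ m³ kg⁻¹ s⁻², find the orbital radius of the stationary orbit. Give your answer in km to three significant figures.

r_sync ≈ 1.60×10⁵ km

μ = GM = 6.674×10⁻¹¹ × 1.898×10²⁷ = 1.267×10¹⁷ m³/s².
A synchronous orbit has period T, so by Kepler's third law a = (μT²/4π²)^(1/3).
μT²/4π² = 1.267×10¹⁷ × (3.573×10⁴)² / 39.48 = 4.096×10²⁴ m³.
a = 1.600×10⁸ m = 1.6000×10⁵ km.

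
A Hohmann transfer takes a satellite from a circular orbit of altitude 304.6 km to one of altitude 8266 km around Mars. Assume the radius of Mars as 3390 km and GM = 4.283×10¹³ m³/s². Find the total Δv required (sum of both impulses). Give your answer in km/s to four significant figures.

Δv_total ≈ 1.378 km/s

r₁ = 3390 + 304.6 = 3694.6 km = 3.6946×10⁶ m.
r₂ = 3390 + 8266 = 11656 km = 1.1656×10⁷ m.
Transfer ellipse a_t = (r₁ + r₂)/2 = 7.675×10⁶ m.
At r₁: circular v_c1 = √(μ/r₁) = 3405 m/s; transfer-periapsis v_p = √[μ(2/r₁ − 1/a_t)] = 4196 m/s.
Δv₁ = v_p − v_c1 = 791.0 m/s.
At r₂: circular v_c2 = √(μ/r₂) = 1917 m/s; transfer-apoapsis v_a = √[μ(2/r₂ − 1/a_t)] = 1330 m/s.
Δv₂ = v_c2 − v_a = 586.9 m/s.
Total Δv = Δv₁ + Δv₂ = 1378 m/s = 1.378 km/s.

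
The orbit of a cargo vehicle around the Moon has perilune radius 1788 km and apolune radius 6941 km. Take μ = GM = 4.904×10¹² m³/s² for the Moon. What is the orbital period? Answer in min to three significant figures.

Semi-major axis a = (r_p + r_a)/2 = (1788.0 + 6941.0)/2 = 4364.5 km = 4.364×10⁶ m.
By Kepler's third law T = 2π√(a³/μ) = 2π × 4.117×10³ = 2.587×10⁴ s.
= 431.2 min.

T ≈ 431 min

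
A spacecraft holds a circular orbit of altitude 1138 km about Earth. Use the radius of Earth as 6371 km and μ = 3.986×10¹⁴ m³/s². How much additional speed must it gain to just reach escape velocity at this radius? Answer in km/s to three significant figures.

Δv ≈ 3.02 km/s

r = 6371 + 1138 = 7509.0 km = 7.5090×10⁶ m.
Circular speed v_c = √(μ/r) = 7286 m/s.
Escape speed v_esc = √(2μ/r) = √2 × v_c = 10300 m/s.
Δv = v_esc − v_c = 3018 m/s = 3.018 km/s.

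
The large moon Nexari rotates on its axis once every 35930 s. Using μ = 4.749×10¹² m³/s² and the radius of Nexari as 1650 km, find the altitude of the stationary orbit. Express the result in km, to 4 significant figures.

A synchronous orbit has period T, so by Kepler's third law a = (μT²/4π²)^(1/3).
μT²/4π² = 4.749×10¹² × (3.593×10⁴)² / 39.48 = 1.553×10²⁰ m³.
a = 5.375×10⁶ m = 5375.1 km.
Altitude h = a − R = 5375.1 − 1650 = 3725.1 km.

h_sync ≈ 3725 km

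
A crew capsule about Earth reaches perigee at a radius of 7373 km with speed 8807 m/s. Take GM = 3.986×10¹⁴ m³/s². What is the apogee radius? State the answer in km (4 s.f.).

r_p = 7.373×10⁶ m.
Specific energy ε = v²/2 − μ/r = -1.528×10⁷ J/kg, so a = −μ/(2ε) = 1.304×10⁷ m.
The apsides satisfy r_p + r_a = 2a, so the apogee radius is 2a − r_p = 1.871×10⁷ m = 18713 km.

apogee radius ≈ 18710 km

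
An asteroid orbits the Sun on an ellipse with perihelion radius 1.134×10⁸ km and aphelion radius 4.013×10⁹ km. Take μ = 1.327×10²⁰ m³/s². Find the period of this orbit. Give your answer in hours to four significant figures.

T ≈ 449000 hours

Semi-major axis a = (r_p + r_a)/2 = (1.1340×10⁸ + 4.0130×10⁹)/2 = 2.0632×10⁹ km = 2.063×10¹² m.
By Kepler's third law T = 2π√(a³/μ) = 2π × 2.573×10⁸ = 1.616×10⁹ s.
= 4.490×10⁵ hours.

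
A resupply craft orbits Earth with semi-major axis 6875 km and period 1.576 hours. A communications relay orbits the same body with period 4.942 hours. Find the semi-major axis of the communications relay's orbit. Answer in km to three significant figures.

a₂ ≈ 14700 km

Kepler's third law: a³ ∝ T², so a₂ = a₁ (T₂/T₁)^(2/3).
T₂/T₁ = 3.136, (T₂/T₁)^(2/3) = 2.142.
a₂ = 6875 × 2.142 = 14730 km.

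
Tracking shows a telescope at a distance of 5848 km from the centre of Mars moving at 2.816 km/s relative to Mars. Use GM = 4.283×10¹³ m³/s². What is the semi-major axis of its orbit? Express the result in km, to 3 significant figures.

r = 5.848×10⁶ m.
Specific orbital energy ε = v²/2 − μ/r = (2816)²/2 − 4.283×10¹³/5.848×10⁶ = -3.359×10⁶ J/kg.
Since ε = −μ/(2a), a = −μ/(2ε) = 6.376×10⁶ m = 6375.5 km.

a ≈ 6380 km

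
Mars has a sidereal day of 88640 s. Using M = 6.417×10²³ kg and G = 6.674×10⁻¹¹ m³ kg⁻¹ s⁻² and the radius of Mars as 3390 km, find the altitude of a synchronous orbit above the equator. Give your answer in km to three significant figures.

h_sync ≈ 17000 km

μ = GM = 6.674×10⁻¹¹ × 6.417×10²³ = 4.283×10¹³ m³/s².
A synchronous orbit has period T, so by Kepler's third law a = (μT²/4π²)^(1/3).
μT²/4π² = 4.283×10¹³ × (8.864×10⁴)² / 39.48 = 8.524×10²¹ m³.
a = 2.043×10⁷ m = 20427 km.
Altitude h = a − R = 20427 − 3390 = 17037 km.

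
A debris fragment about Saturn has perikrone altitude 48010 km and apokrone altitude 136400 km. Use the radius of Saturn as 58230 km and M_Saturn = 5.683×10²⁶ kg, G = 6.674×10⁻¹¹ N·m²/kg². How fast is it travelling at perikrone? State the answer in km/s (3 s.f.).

μ = GM = 6.674×10⁻¹¹ × 5.683×10²⁶ = 3.793×10¹⁶ m³/s².
r_p = 58230 + 48010 = 106240 km = 1.0624×10⁸ m.
r_a = 58230 + 136400 = 194630 km = 1.9463×10⁸ m.
Semi-major axis a = (r_p + r_a)/2 = 1.5044×10⁵ km = 1.504×10⁸ m.
Vis-viva: v² = μ(2/r − 1/a) = 3.793×10¹⁶ × (1.883×10⁻⁸ − 6.647×10⁻⁹) = 4.619×10⁸ m²/s².
v = 21490 m/s = 21.49 km/s.

v ≈ 21.5 km/s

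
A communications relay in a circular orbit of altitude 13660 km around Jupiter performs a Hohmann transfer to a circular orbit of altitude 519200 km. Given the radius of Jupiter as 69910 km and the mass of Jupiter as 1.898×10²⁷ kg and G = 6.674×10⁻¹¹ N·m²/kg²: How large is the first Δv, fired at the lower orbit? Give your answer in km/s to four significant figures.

Δv ≈ 12.59 km/s

μ = GM = 6.674×10⁻¹¹ × 1.898×10²⁷ = 1.267×10¹⁷ m³/s².
r₁ = 69910 + 13660 = 83570 km = 8.3570×10⁷ m.
r₂ = 69910 + 519200 = 589110 km = 5.8911×10⁸ m.
Transfer ellipse a_t = (r₁ + r₂)/2 = 3.363×10⁸ m.
At r₁: circular v_c1 = √(μ/r₁) = 38930 m/s; transfer-perijove v_p = √[μ(2/r₁ − 1/a_t)] = 51530 m/s.
Δv₁ = v_p − v_c1 = 12590 m/s.
= 12.59 km/s.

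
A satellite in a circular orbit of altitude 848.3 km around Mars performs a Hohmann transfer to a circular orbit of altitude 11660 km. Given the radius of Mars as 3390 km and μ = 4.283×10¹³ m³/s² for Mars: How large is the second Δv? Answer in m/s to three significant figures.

Δv ≈ 569 m/s

r₁ = 3390 + 848.3 = 4238.3 km = 4.2383×10⁶ m.
r₂ = 3390 + 11660 = 15050 km = 1.5050×10⁷ m.
Transfer ellipse a_t = (r₁ + r₂)/2 = 9.644×10⁶ m.
At r₁: circular v_c1 = √(μ/r₁) = 3179 m/s; transfer-periapsis v_p = √[μ(2/r₁ − 1/a_t)] = 3971 m/s.
At r₂: circular v_c2 = √(μ/r₂) = 1687 m/s; transfer-apoapsis v_a = √[μ(2/r₂ − 1/a_t)] = 1118 m/s.
Δv₂ = v_c2 − v_a = 568.6 m/s.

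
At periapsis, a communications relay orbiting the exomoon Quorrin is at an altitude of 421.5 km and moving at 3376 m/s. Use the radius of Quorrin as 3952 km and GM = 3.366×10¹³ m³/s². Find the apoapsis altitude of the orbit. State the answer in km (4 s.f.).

apoapsis altitude ≈ 8524 km

r_p = 3952 + 421.5 = 4373.5 km = 4.374×10⁶ m.
Specific energy ε = v²/2 − μ/r = -1.998×10⁶ J/kg, so a = −μ/(2ε) = 8.425×10⁶ m.
The apsides satisfy r_p + r_a = 2a, so the apoapsis radius is 2a − r_p = 1.248×10⁷ m = 12476 km.
Apoapsis altitude = 12476 − 3952 = 8524.2 km.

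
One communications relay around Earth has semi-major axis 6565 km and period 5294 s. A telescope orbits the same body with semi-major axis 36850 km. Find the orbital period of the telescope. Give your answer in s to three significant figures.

Kepler's third law: T² ∝ a³, so T₂ = T₁ (a₂/a₁)^(3/2).
a₂/a₁ = 5.613, (a₂/a₁)^(3/2) = 13.30.
T₂ = 5294 × 13.30 = 70400 s.

T₂ ≈ 70400 s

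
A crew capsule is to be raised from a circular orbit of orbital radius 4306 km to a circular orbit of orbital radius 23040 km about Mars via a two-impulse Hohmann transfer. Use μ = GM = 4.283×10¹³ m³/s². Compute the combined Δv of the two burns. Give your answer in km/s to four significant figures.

Δv_total ≈ 1.538 km/s

r₁ = 4306 km = 4.306×10⁶ m.
r₂ = 23040 km = 2.304×10⁷ m.
Transfer ellipse a_t = (r₁ + r₂)/2 = 1.367×10⁷ m.
At r₁: circular v_c1 = √(μ/r₁) = 3154 m/s; transfer-periapsis v_p = √[μ(2/r₁ − 1/a_t)] = 4094 m/s.
Δv₁ = v_p − v_c1 = 940.2 m/s.
At r₂: circular v_c2 = √(μ/r₂) = 1363 m/s; transfer-apoapsis v_a = √[μ(2/r₂ − 1/a_t)] = 765.1 m/s.
Δv₂ = v_c2 − v_a = 598.3 m/s.
Total Δv = Δv₁ + Δv₂ = 1538 m/s = 1.538 km/s.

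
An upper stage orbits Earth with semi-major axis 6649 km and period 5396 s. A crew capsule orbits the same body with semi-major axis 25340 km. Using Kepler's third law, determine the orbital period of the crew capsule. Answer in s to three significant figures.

T₂ ≈ 40100 s

Kepler's third law: T² ∝ a³, so T₂ = T₁ (a₂/a₁)^(3/2).
a₂/a₁ = 3.811, (a₂/a₁)^(3/2) = 7.440.
T₂ = 5396 × 7.440 = 40150 s.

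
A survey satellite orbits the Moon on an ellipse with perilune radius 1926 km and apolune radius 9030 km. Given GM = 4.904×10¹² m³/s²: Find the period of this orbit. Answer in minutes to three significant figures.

Semi-major axis a = (r_p + r_a)/2 = (1926.0 + 9030.0)/2 = 5478.0 km = 5.478×10⁶ m.
By Kepler's third law T = 2π√(a³/μ) = 2π × 5.790×10³ = 3.638×10⁴ s.
= 606.3 minutes.

T ≈ 606 minutes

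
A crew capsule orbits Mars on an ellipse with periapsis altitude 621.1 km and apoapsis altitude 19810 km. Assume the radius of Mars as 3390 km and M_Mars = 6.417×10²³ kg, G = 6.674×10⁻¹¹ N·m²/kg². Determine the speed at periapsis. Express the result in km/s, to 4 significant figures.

μ = GM = 6.674×10⁻¹¹ × 6.417×10²³ = 4.283×10¹³ m³/s².
r_p = 3390 + 621.1 = 4011.1 km = 4.0111×10⁶ m.
r_a = 3390 + 19810 = 23200 km = 2.3200×10⁷ m.
Semi-major axis a = (r_p + r_a)/2 = 13606 km = 1.361×10⁷ m.
Vis-viva: v² = μ(2/r − 1/a) = 4.283×10¹³ × (4.986×10⁻⁷ − 7.350×10⁻⁸) = 1.821×10⁷ m²/s².
v = 4267 m/s = 4.267 km/s.

v ≈ 4.267 km/s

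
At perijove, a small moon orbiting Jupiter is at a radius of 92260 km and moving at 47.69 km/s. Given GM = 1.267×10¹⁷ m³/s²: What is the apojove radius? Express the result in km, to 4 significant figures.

apojove radius ≈ 4.443×10⁵ km

r_p = 9.226×10⁷ m.
Specific energy ε = v²/2 − μ/r = -2.361×10⁸ J/kg, so a = −μ/(2ε) = 2.683×10⁸ m.
The apsides satisfy r_p + r_a = 2a, so the apojove radius is 2a − r_p = 4.443×10⁸ m = 4.4432×10⁵ km.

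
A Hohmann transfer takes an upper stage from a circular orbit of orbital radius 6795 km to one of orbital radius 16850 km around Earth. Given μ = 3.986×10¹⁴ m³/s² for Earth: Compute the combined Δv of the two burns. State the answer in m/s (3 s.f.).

r₁ = 6795 km = 6.795×10⁶ m.
r₂ = 16850 km = 1.685×10⁷ m.
Transfer ellipse a_t = (r₁ + r₂)/2 = 1.182×10⁷ m.
At r₁: circular v_c1 = √(μ/r₁) = 7659 m/s; transfer-perigee v_p = √[μ(2/r₁ − 1/a_t)] = 9144 m/s.
Δv₁ = v_p − v_c1 = 1485 m/s.
At r₂: circular v_c2 = √(μ/r₂) = 4864 m/s; transfer-apogee v_a = √[μ(2/r₂ − 1/a_t)] = 3687 m/s.
Δv₂ = v_c2 − v_a = 1176 m/s.
Total Δv = Δv₁ + Δv₂ = 2661 m/s.

Δv_total ≈ 2660 m/s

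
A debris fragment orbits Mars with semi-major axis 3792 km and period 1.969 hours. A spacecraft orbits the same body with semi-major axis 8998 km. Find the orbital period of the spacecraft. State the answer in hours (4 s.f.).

T₂ ≈ 7.197 hours

Kepler's third law: T² ∝ a³, so T₂ = T₁ (a₂/a₁)^(3/2).
a₂/a₁ = 2.373, (a₂/a₁)^(3/2) = 3.655.
T₂ = 1.969 × 3.655 = 7.197 hours.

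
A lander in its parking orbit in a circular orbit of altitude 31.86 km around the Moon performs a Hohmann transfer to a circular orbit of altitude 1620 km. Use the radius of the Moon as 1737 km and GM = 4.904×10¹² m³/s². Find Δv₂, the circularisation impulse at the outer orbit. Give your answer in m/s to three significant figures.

Δv ≈ 205 m/s

r₁ = 1737 + 31.86 = 1768.9 km = 1.7689×10⁶ m.
r₂ = 1737 + 1620 = 3357.0 km = 3.3570×10⁶ m.
Transfer ellipse a_t = (r₁ + r₂)/2 = 2.563×10⁶ m.
At r₁: circular v_c1 = √(μ/r₁) = 1665 m/s; transfer-perilune v_p = √[μ(2/r₁ − 1/a_t)] = 1906 m/s.
At r₂: circular v_c2 = √(μ/r₂) = 1209 m/s; transfer-apolune v_a = √[μ(2/r₂ − 1/a_t)] = 1004 m/s.
Δv₂ = v_c2 − v_a = 204.5 m/s.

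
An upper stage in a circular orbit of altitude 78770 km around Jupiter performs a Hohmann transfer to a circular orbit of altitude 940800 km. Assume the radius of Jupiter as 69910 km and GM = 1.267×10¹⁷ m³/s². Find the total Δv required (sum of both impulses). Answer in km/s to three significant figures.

r₁ = 69910 + 78770 = 148680 km = 1.4868×10⁸ m.
r₂ = 69910 + 940800 = 1010700 km = 1.0107×10⁹ m.
Transfer ellipse a_t = (r₁ + r₂)/2 = 5.797×10⁸ m.
At r₁: circular v_c1 = √(μ/r₁) = 29190 m/s; transfer-perijove v_p = √[μ(2/r₁ − 1/a_t)] = 38550 m/s.
Δv₁ = v_p − v_c1 = 9354 m/s.
At r₂: circular v_c2 = √(μ/r₂) = 11200 m/s; transfer-apojove v_a = √[μ(2/r₂ − 1/a_t)] = 5670 m/s.
Δv₂ = v_c2 − v_a = 5526 m/s.
Total Δv = Δv₁ + Δv₂ = 14880 m/s = 14.88 km/s.

Δv_total ≈ 14.9 km/s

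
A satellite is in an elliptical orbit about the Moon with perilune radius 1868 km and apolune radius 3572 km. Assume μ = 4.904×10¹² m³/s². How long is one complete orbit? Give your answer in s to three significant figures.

T ≈ 12700 s

Semi-major axis a = (r_p + r_a)/2 = (1868.0 + 3572.0)/2 = 2720.0 km = 2.720×10⁶ m.
By Kepler's third law T = 2π√(a³/μ) = 2π × 2.026×10³ = 1.273×10⁴ s.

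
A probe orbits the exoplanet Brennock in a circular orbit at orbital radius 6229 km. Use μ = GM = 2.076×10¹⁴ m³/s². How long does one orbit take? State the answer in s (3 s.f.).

r = 6229 km = 6.229×10⁶ m.
Kepler's third law: T = 2π√(r³/μ) = 2π√((6.229×10⁶)³ / 2.076×10¹⁴).
r³/μ = 1.164×10⁶ s², so T = 2π × 1.079×10³ = 6.779×10³ s.

T ≈ 6780 s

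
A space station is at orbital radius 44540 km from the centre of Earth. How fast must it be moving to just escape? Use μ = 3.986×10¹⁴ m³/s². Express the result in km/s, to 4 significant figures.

v_esc ≈ 4.231 km/s

r = 44540 km = 4.454×10⁷ m.
Escape speed v_esc = √(2μ/r) = √(2 × 3.986×10¹⁴ / 4.454×10⁷) = √(1.790×10⁷) = 4231 m/s.
= 4.231 km/s.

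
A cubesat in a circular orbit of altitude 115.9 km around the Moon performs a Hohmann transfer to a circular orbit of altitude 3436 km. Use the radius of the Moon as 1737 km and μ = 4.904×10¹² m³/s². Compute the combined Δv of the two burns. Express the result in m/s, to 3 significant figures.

Δv_total ≈ 614 m/s

r₁ = 1737 + 115.9 = 1852.9 km = 1.8529×10⁶ m.
r₂ = 1737 + 3436 = 5173.0 km = 5.1730×10⁶ m.
Transfer ellipse a_t = (r₁ + r₂)/2 = 3.513×10⁶ m.
At r₁: circular v_c1 = √(μ/r₁) = 1627 m/s; transfer-perilune v_p = √[μ(2/r₁ − 1/a_t)] = 1974 m/s.
Δv₁ = v_p − v_c1 = 347.3 m/s.
At r₂: circular v_c2 = √(μ/r₂) = 973.7 m/s; transfer-apolune v_a = √[μ(2/r₂ − 1/a_t)] = 707.1 m/s.
Δv₂ = v_c2 − v_a = 266.5 m/s.
Total Δv = Δv₁ + Δv₂ = 613.8 m/s.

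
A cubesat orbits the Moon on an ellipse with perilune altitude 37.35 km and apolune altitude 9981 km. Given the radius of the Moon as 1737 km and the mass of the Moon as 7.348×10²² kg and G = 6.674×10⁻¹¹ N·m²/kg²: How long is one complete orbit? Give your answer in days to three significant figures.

μ = GM = 6.674×10⁻¹¹ × 7.348×10²² = 4.904×10¹² m³/s².
r_p = 1737 + 37.35 = 1774.3 km = 1.7744×10⁶ m.
r_a = 1737 + 9981 = 11718 km = 1.1718×10⁷ m.
Semi-major axis a = (r_p + r_a)/2 = (1774.3 + 11718)/2 = 6746.2 km = 6.746×10⁶ m.
By Kepler's third law T = 2π√(a³/μ) = 2π × 7.912×10³ = 4.972×10⁴ s.
= 0.5754 days.

T ≈ 0.575 days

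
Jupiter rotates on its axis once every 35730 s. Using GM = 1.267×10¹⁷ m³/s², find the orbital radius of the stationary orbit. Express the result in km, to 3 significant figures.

r_sync ≈ 1.60×10⁵ km

A synchronous orbit has period T, so by Kepler's third law a = (μT²/4π²)^(1/3).
μT²/4π² = 1.267×10¹⁷ × (3.573×10⁴)² / 39.48 = 4.097×10²⁴ m³.
a = 1.600×10⁸ m = 1.6002×10⁵ km.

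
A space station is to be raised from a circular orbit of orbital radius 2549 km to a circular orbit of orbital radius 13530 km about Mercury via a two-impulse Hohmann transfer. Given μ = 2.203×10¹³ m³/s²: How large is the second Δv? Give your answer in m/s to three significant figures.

r₁ = 2549 km = 2.549×10⁶ m.
r₂ = 13530 km = 1.353×10⁷ m.
Transfer ellipse a_t = (r₁ + r₂)/2 = 8.040×10⁶ m.
At r₁: circular v_c1 = √(μ/r₁) = 2940 m/s; transfer-periherm v_p = √[μ(2/r₁ − 1/a_t)] = 3814 m/s.
At r₂: circular v_c2 = √(μ/r₂) = 1276 m/s; transfer-apoherm v_a = √[μ(2/r₂ − 1/a_t)] = 718.5 m/s.
Δv₂ = v_c2 − v_a = 557.5 m/s.

Δv ≈ 558 m/s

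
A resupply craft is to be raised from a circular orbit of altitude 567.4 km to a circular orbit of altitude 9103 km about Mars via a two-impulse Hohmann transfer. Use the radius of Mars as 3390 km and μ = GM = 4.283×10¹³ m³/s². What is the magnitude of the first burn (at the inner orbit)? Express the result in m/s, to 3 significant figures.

r₁ = 3390 + 567.4 = 3957.4 km = 3.9574×10⁶ m.
r₂ = 3390 + 9103 = 12493 km = 1.2493×10⁷ m.
Transfer ellipse a_t = (r₁ + r₂)/2 = 8.225×10⁶ m.
At r₁: circular v_c1 = √(μ/r₁) = 3290 m/s; transfer-periapsis v_p = √[μ(2/r₁ − 1/a_t)] = 4054 m/s.
Δv₁ = v_p − v_c1 = 764.6 m/s.

Δv ≈ 765 m/s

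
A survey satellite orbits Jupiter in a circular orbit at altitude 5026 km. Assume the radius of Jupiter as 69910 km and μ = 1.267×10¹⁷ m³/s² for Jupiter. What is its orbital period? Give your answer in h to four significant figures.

T ≈ 3.181 h

r = 69910 + 5026 = 74936 km = 7.4936×10⁷ m.
Kepler's third law: T = 2π√(r³/μ) = 2π√((7.494×10⁷)³ / 1.267×10¹⁷).
r³/μ = 3.321×10⁶ s², so T = 2π × 1.822×10³ = 1.145×10⁴ s.
Converting: 1.145×10⁴ s ÷ 3600 = 3.181 h.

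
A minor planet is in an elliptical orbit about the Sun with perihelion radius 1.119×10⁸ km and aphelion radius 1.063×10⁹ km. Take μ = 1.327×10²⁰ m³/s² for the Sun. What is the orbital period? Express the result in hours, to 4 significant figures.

T ≈ 68220 hours

Semi-major axis a = (r_p + r_a)/2 = (1.1190×10⁸ + 1.0630×10⁹)/2 = 5.8745×10⁸ km = 5.874×10¹¹ m.
By Kepler's third law T = 2π√(a³/μ) = 2π × 3.909×10⁷ = 2.456×10⁸ s.
= 68220 hours.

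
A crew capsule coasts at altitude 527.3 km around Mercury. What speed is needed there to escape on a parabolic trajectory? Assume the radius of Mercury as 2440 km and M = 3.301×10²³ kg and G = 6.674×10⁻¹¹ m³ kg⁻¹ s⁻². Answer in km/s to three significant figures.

v_esc ≈ 3.85 km/s

μ = GM = 6.674×10⁻¹¹ × 3.301×10²³ = 2.203×10¹³ m³/s².
r = 2440 + 527.3 = 2967.3 km = 2.9673×10⁶ m.
Escape speed v_esc = √(2μ/r) = √(2 × 2.203×10¹³ / 2.967×10⁶) = √(1.485×10⁷) = 3853 m/s.
= 3.853 km/s.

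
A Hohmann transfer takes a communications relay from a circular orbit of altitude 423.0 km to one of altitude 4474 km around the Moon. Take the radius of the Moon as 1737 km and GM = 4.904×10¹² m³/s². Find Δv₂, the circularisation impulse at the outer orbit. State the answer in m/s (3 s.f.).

r₁ = 1737 + 423.0 = 2160.0 km = 2.1600×10⁶ m.
r₂ = 1737 + 4474 = 6211.0 km = 6.2110×10⁶ m.
Transfer ellipse a_t = (r₁ + r₂)/2 = 4.186×10⁶ m.
At r₁: circular v_c1 = √(μ/r₁) = 1507 m/s; transfer-perilune v_p = √[μ(2/r₁ − 1/a_t)] = 1836 m/s.
At r₂: circular v_c2 = √(μ/r₂) = 888.6 m/s; transfer-apolune v_a = √[μ(2/r₂ − 1/a_t)] = 638.3 m/s.
Δv₂ = v_c2 − v_a = 250.2 m/s.

Δv ≈ 250 m/s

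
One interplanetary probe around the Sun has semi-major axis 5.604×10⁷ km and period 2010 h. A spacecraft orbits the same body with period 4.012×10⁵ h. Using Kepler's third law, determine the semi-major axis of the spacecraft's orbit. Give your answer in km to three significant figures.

a₂ ≈ 1.91×10⁹ km

Kepler's third law: a³ ∝ T², so a₂ = a₁ (T₂/T₁)^(2/3).
T₂/T₁ = 199.6, (T₂/T₁)^(2/3) = 34.15.
a₂ = 5.604×10⁷ × 34.15 = 1.914×10⁹ km.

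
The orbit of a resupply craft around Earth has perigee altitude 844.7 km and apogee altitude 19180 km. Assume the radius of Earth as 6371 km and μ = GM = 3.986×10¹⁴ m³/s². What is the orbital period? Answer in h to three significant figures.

r_p = 6371 + 844.7 = 7215.7 km = 7.2157×10⁶ m.
r_a = 6371 + 19180 = 25551 km = 2.5551×10⁷ m.
Semi-major axis a = (r_p + r_a)/2 = (7215.7 + 25551)/2 = 16383 km = 1.638×10⁷ m.
By Kepler's third law T = 2π√(a³/μ) = 2π × 3.322×10³ = 2.087×10⁴ s.
= 5.797 h.

T ≈ 5.80 h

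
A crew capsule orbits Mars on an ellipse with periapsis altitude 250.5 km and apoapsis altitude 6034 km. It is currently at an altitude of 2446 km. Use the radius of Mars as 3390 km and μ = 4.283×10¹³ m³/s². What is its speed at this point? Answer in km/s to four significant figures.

v ≈ 2.850 km/s

r_p = 3390 + 250.5 = 3640.5 km = 3.6405×10⁶ m.
r_a = 3390 + 6034 = 9424.0 km = 9.4240×10⁶ m.
r = 3390 + 2446 = 5836.0 km = 5.836×10⁶ m.
Semi-major axis a = (r_p + r_a)/2 = 6532.2 km = 6.532×10⁶ m.
Vis-viva: v² = μ(2/r − 1/a) = 4.283×10¹³ × (3.427×10⁻⁷ − 1.531×10⁻⁷) = 8.121×10⁶ m²/s².
v = 2850 m/s = 2.850 km/s.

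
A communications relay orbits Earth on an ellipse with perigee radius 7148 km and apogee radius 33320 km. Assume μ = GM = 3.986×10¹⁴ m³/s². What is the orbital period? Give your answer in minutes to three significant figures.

Semi-major axis a = (r_p + r_a)/2 = (7148.0 + 33320)/2 = 20234 km = 2.023×10⁷ m.
By Kepler's third law T = 2π√(a³/μ) = 2π × 4.559×10³ = 2.864×10⁴ s.
= 477.4 minutes.

T ≈ 477 minutes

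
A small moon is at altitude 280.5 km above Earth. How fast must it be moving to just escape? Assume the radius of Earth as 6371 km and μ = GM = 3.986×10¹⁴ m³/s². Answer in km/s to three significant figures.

r = 6371 + 280.5 = 6651.5 km = 6.6515×10⁶ m.
Escape speed v_esc = √(2μ/r) = √(2 × 3.986×10¹⁴ / 6.652×10⁶) = √(1.199×10⁸) = 10950 m/s.
= 10.95 km/s.

v_esc ≈ 10.9 km/s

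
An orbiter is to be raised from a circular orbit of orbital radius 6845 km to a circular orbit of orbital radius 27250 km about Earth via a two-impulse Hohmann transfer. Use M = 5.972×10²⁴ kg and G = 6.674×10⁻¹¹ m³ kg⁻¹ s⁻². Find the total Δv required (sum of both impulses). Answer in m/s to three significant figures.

μ = GM = 6.674×10⁻¹¹ × 5.972×10²⁴ = 3.986×10¹⁴ m³/s².
r₁ = 6845 km = 6.845×10⁶ m.
r₂ = 27250 km = 2.725×10⁷ m.
Transfer ellipse a_t = (r₁ + r₂)/2 = 1.705×10⁷ m.
At r₁: circular v_c1 = √(μ/r₁) = 7631 m/s; transfer-perigee v_p = √[μ(2/r₁ − 1/a_t)] = 9648 m/s.
Δv₁ = v_p − v_c1 = 2017 m/s.
At r₂: circular v_c2 = √(μ/r₂) = 3824 m/s; transfer-apogee v_a = √[μ(2/r₂ − 1/a_t)] = 2423 m/s.
Δv₂ = v_c2 − v_a = 1401 m/s.
Total Δv = Δv₁ + Δv₂ = 3418 m/s.

Δv_total ≈ 3420 m/s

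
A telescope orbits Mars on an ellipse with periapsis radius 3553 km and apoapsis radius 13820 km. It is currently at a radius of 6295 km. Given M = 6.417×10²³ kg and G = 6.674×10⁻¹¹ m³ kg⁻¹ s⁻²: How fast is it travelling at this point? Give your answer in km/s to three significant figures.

μ = GM = 6.674×10⁻¹¹ × 6.417×10²³ = 4.283×10¹³ m³/s².
Semi-major axis a = (r_p + r_a)/2 = 8686.5 km = 8.686×10⁶ m.
Vis-viva: v² = μ(2/r − 1/a) = 4.283×10¹³ × (3.177×10⁻⁷ − 1.151×10⁻⁷) = 8.676×10⁶ m²/s².
v = 2946 m/s = 2.946 km/s.

v ≈ 2.95 km/s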